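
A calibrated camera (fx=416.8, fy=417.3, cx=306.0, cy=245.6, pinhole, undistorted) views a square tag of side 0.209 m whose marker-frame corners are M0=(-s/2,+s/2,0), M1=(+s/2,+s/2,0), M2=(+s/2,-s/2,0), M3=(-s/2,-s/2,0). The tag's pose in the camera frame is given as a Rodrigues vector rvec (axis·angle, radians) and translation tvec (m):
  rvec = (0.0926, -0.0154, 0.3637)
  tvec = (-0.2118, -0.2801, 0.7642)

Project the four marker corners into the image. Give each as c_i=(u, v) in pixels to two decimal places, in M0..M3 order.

Intrinsics K: fx=416.8, fy=417.3, cx=306.0, cy=245.6
Marker side s = 0.209 m; corners in marker frame (Z=0):
  M0 = (-0.1045, +0.1045, 0)
  M1 = (+0.1045, +0.1045, 0)
  M2 = (+0.1045, -0.1045, 0)
  M3 = (-0.1045, -0.1045, 0)
rvec = (0.0926, -0.0154, 0.3637), |rvec| = θ = 0.37562 rad = 21.521°
Rodrigues: sinθ=0.36685, 1−cosθ=0.06972; R = I + sinθ·[k]× + (1−cosθ)·[k]×²:
    [+0.93452 -0.35591 +0.00160]
    [+0.35450 +0.93040 -0.09321]
    [+0.03168 +0.08767 +0.99565]
t = (-0.2118, -0.2801, 0.7642) m
M0: Pc = R·M0+t = (-0.34665, -0.21992, +0.77005); u = 416.8·(-0.34665)/0.77005 + 306.0 = 118.3712, v = 417.3·(-0.21992)/0.77005 + 245.6 = 126.4232
M1: Pc = R·M1+t = (-0.15134, -0.14583, +0.77667); u = 416.8·(-0.15134)/0.77667 + 306.0 = 224.7859, v = 417.3·(-0.14583)/0.77667 + 245.6 = 167.2478
M2: Pc = R·M2+t = (-0.07695, -0.34028, +0.75835); u = 416.8·(-0.07695)/0.75835 + 306.0 = 263.7071, v = 417.3·(-0.34028)/0.75835 + 245.6 = 58.3522
M3: Pc = R·M3+t = (-0.27226, -0.41437, +0.75173); u = 416.8·(-0.27226)/0.75173 + 306.0 = 155.0414, v = 417.3·(-0.41437)/0.75173 + 245.6 = 15.5732

c0=(118.37, 126.42) c1=(224.79, 167.25) c2=(263.71, 58.35) c3=(155.04, 15.57)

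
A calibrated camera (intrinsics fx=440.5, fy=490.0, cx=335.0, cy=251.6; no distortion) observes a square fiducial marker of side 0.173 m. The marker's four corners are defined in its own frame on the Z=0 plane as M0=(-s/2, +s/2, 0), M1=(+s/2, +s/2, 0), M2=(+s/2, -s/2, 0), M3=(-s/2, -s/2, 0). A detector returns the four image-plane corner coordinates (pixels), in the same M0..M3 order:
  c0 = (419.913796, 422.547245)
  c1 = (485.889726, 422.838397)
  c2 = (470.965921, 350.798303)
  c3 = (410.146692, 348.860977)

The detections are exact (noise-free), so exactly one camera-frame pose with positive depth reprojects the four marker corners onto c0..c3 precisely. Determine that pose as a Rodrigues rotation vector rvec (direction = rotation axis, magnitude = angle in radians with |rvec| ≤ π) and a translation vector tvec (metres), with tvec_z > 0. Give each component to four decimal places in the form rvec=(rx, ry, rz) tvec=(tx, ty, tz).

Intrinsics K: fx=440.5, fy=490.0, cx=335.0, cy=251.6
Marker side s = 0.173 m; corners in marker frame (Z=0):
  M0 = (-0.0865, +0.0865, 0)
  M1 = (+0.0865, +0.0865, 0)
  M2 = (+0.0865, -0.0865, 0)
  M3 = (-0.0865, -0.0865, 0)
Detected image corners:
  c0 = (419.913796, 422.547245) px
  c1 = (485.889726, 422.838397) px
  c2 = (470.965921, 350.798303) px
  c3 = (410.146692, 348.860977) px
Planar DLT: solve 8×8 A·h = b for H (H[2,2]=1):
  H  [+427.55486 -150.52041 +446.84255]
  H  [+60.02460 +229.11527 +384.70143]
  H  [+0.13819 -0.49708 +1.00000]
B = K⁻¹H; ‖b₁‖=0.877993, ‖b₂‖=0.877993; λ = 2/(‖b₁‖+‖b₂‖) = 1.138962, sign → tz>0 ⇒ λ=+1.138962
r₁ = λ·B[:,0] = (+0.98579,+0.05870,+0.15740); r₂ = λ·B[:,1] = (+0.04137,+0.82326,-0.56615)
r₃ = r₁×r₂ = (-0.16281,+0.56462,+0.80913); SVD([r₁ r₂ r₃]) → R = UVᵀ:
  R  [+0.98579 +0.04137 -0.16281]
  R  [+0.05870 +0.82326 +0.56462]
  R  [+0.15740 -0.56615 +0.80913]
t = (+0.28918, +0.30938, +1.13896) m
tr R = 2.618182; θ = arccos((tr R − 1)/2) = 0.628192 rad = 35.993°
axis k = ((R−Rᵀ)₃₂, (R−Rᵀ)₁₃, (R−Rᵀ)₂₁) / (2 sinθ) = (-0.962061, -0.272437, +0.014744)
rvec = θ·k = (-0.604359, -0.171143, +0.009262)

rvec=(-0.6044, -0.1711, 0.0093) tvec=(0.2892, 0.3094, 1.1390)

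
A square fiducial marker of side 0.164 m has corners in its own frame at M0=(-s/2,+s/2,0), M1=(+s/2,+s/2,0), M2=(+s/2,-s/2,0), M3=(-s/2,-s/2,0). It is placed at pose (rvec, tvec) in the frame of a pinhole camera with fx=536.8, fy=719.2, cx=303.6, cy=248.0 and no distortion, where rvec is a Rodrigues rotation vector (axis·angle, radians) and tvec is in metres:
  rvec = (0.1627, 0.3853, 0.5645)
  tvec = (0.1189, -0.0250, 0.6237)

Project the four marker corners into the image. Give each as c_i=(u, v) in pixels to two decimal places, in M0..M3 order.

c0=(315.75, 246.26) c1=(427.09, 350.77) c2=(510.57, 187.74) c3=(385.09, 89.51)

Intrinsics K: fx=536.8, fy=719.2, cx=303.6, cy=248.0
Marker side s = 0.164 m; corners in marker frame (Z=0):
  M0 = (-0.0820, +0.0820, 0)
  M1 = (+0.0820, +0.0820, 0)
  M2 = (+0.0820, -0.0820, 0)
  M3 = (-0.0820, -0.0820, 0)
rvec = (0.1627, 0.3853, 0.5645), |rvec| = θ = 0.70256 rad = 40.254°
Rodrigues: sinθ=0.64617, 1−cosθ=0.23681; R = I + sinθ·[k]× + (1−cosθ)·[k]×²:
    [+0.77589 -0.48912 +0.39844]
    [+0.54927 +0.83442 -0.04529]
    [-0.31031 +0.25399 +0.91608]
t = (0.1189, -0.0250, 0.6237) m
M0: Pc = R·M0+t = (+0.01517, -0.00162, +0.66997); u = 536.8·(+0.01517)/0.66997 + 303.6 = 315.7539, v = 719.2·(-0.00162)/0.66997 + 248.0 = 246.2631
M1: Pc = R·M1+t = (+0.14242, +0.08846, +0.61908); u = 536.8·(+0.14242)/0.61908 + 303.6 = 427.0871, v = 719.2·(+0.08846)/0.61908 + 248.0 = 350.7685
M2: Pc = R·M2+t = (+0.22263, -0.04838, +0.57743); u = 536.8·(+0.22263)/0.57743 + 303.6 = 510.5668, v = 719.2·(-0.04838)/0.57743 + 248.0 = 187.7390
M3: Pc = R·M3+t = (+0.09538, -0.13846, +0.62832); u = 536.8·(+0.09538)/0.62832 + 303.6 = 385.0912, v = 719.2·(-0.13846)/0.62832 + 248.0 = 89.5101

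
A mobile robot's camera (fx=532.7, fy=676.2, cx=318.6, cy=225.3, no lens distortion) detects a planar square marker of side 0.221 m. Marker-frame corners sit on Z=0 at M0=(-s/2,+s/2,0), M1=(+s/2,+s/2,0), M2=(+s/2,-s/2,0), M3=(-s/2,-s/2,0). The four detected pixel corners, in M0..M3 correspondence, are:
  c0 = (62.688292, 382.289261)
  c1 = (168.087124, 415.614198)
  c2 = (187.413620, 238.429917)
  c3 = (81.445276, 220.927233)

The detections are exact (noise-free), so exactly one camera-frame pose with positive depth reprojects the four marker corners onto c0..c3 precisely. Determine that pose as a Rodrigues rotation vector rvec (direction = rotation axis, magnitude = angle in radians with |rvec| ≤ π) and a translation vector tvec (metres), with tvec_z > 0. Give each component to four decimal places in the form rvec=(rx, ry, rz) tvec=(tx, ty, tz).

Intrinsics K: fx=532.7, fy=676.2, cx=318.6, cy=225.3
Marker side s = 0.221 m; corners in marker frame (Z=0):
  M0 = (-0.1105, +0.1105, 0)
  M1 = (+0.1105, +0.1105, 0)
  M2 = (+0.1105, -0.1105, 0)
  M3 = (-0.1105, -0.1105, 0)
Detected image corners:
  c0 = (62.688292, 382.289261) px
  c1 = (168.087124, 415.614198) px
  c2 = (187.413620, 238.429917) px
  c3 = (81.445276, 220.927233) px
Planar DLT: solve 8×8 A·h = b for H (H[2,2]=1):
  H  [+426.32974 -92.40507 +122.53629]
  H  [-15.76319 +748.43949 +313.26003]
  H  [-0.41537 -0.05046 +1.00000]
B = K⁻¹H; ‖b₁‖=1.133866, ‖b₂‖=1.133866; λ = 2/(‖b₁‖+‖b₂‖) = 0.881939, sign → tz>0 ⇒ λ=+0.881939
r₁ = λ·B[:,0] = (+0.92493,+0.10150,-0.36633); r₂ = λ·B[:,1] = (-0.12637,+0.99098,-0.04450)
r₃ = r₁×r₂ = (+0.35851,+0.08745,+0.92942); SVD([r₁ r₂ r₃]) → R = UVᵀ:
  R  [+0.92493 -0.12637 +0.35851]
  R  [+0.10150 +0.99098 +0.08745]
  R  [-0.36633 -0.04450 +0.92942]
t = (-0.32460, +0.11472, +0.88194) m
tr R = 2.845334; θ = arccos((tr R − 1)/2) = 0.395855 rad = 22.681°
axis k = ((R−Rᵀ)₃₂, (R−Rᵀ)₁₃, (R−Rᵀ)₂₁) / (2 sinθ) = (-0.171102, +0.939903, +0.295475)
rvec = θ·k = (-0.067732, +0.372066, +0.116966)

rvec=(-0.0677, 0.3721, 0.1170) tvec=(-0.3246, 0.1147, 0.8819)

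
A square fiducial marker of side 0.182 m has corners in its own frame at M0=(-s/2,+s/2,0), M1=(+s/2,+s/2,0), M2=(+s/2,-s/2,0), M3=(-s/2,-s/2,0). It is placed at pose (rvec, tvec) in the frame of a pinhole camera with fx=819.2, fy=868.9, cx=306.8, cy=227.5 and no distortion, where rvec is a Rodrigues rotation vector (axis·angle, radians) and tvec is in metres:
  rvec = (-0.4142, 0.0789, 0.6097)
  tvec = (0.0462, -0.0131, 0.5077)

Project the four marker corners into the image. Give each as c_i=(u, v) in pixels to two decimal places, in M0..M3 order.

Intrinsics K: fx=819.2, fy=868.9, cx=306.8, cy=227.5
Marker side s = 0.182 m; corners in marker frame (Z=0):
  M0 = (-0.0910, +0.0910, 0)
  M1 = (+0.0910, +0.0910, 0)
  M2 = (+0.0910, -0.0910, 0)
  M3 = (-0.0910, -0.0910, 0)
rvec = (-0.4142, 0.0789, 0.6097), |rvec| = θ = 0.74130 rad = 42.473°
Rodrigues: sinθ=0.67524, 1−cosθ=0.26241; R = I + sinθ·[k]× + (1−cosθ)·[k]×²:
    [+0.81952 -0.57098 -0.04872]
    [+0.53977 +0.74057 +0.40026]
    [-0.19246 -0.35432 +0.91510]
t = (0.0462, -0.0131, 0.5077) m
M0: Pc = R·M0+t = (-0.08034, +0.00517, +0.49297); u = 819.2·(-0.08034)/0.49297 + 306.8 = 173.3020, v = 868.9·(+0.00517)/0.49297 + 227.5 = 236.6171
M1: Pc = R·M1+t = (+0.06882, +0.10341, +0.45794); u = 819.2·(+0.06882)/0.45794 + 306.8 = 429.9046, v = 868.9·(+0.10341)/0.45794 + 227.5 = 423.7109
M2: Pc = R·M2+t = (+0.17274, -0.03137, +0.52243); u = 819.2·(+0.17274)/0.52243 + 306.8 = 577.6590, v = 868.9·(-0.03137)/0.52243 + 227.5 = 175.3214
M3: Pc = R·M3+t = (+0.02358, -0.12961, +0.55746); u = 819.2·(+0.02358)/0.55746 + 306.8 = 341.4560, v = 868.9·(-0.12961)/0.55746 + 227.5 = 25.4782

c0=(173.30, 236.62) c1=(429.90, 423.71) c2=(577.66, 175.32) c3=(341.46, 25.48)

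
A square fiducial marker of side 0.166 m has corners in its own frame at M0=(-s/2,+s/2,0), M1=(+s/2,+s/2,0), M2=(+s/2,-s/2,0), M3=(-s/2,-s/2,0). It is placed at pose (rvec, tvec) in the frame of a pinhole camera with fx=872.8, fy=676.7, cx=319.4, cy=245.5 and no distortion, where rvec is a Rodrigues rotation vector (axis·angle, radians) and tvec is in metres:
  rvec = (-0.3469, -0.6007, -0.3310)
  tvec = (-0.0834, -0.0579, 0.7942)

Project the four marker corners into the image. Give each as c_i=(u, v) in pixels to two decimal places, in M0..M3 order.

c0=(181.53, 275.90) c1=(334.30, 245.01) c2=(266.69, 128.97) c3=(112.40, 143.29)

Intrinsics K: fx=872.8, fy=676.7, cx=319.4, cy=245.5
Marker side s = 0.166 m; corners in marker frame (Z=0):
  M0 = (-0.0830, +0.0830, 0)
  M1 = (+0.0830, +0.0830, 0)
  M2 = (+0.0830, -0.0830, 0)
  M3 = (-0.0830, -0.0830, 0)
rvec = (-0.3469, -0.6007, -0.3310), |rvec| = θ = 0.76860 rad = 44.037°
Rodrigues: sinθ=0.69513, 1−cosθ=0.28111; R = I + sinθ·[k]× + (1−cosθ)·[k]×²:
    [+0.77615 +0.39852 -0.48864]
    [-0.20020 +0.89060 +0.40836]
    [+0.59792 -0.21912 +0.77102]
t = (-0.0834, -0.0579, 0.7942) m
M0: Pc = R·M0+t = (-0.11474, +0.03264, +0.72639); u = 872.8·(-0.11474)/0.72639 + 319.4 = 181.5284, v = 676.7·(+0.03264)/0.72639 + 245.5 = 275.9037
M1: Pc = R·M1+t = (+0.01410, -0.00060, +0.82564); u = 872.8·(+0.01410)/0.82564 + 319.4 = 334.3032, v = 676.7·(-0.00060)/0.82564 + 245.5 = 245.0109
M2: Pc = R·M2+t = (-0.05206, -0.14844, +0.86201); u = 872.8·(-0.05206)/0.86201 + 319.4 = 266.6920, v = 676.7·(-0.14844)/0.86201 + 245.5 = 128.9745
M3: Pc = R·M3+t = (-0.18090, -0.11520, +0.76276); u = 872.8·(-0.18090)/0.76276 + 319.4 = 112.4046, v = 676.7·(-0.11520)/0.76276 + 245.5 = 143.2948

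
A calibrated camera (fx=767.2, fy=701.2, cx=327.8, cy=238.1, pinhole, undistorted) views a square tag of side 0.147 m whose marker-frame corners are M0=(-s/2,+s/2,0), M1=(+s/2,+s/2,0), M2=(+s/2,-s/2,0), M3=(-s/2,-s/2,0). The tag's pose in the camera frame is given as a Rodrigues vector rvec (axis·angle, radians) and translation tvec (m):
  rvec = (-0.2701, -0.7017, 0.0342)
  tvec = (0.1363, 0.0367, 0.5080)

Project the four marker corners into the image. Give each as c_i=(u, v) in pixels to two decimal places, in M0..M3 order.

c0=(474.19, 394.43) c1=(609.76, 390.64) c2=(579.54, 207.19) c3=(448.77, 175.14)

Intrinsics K: fx=767.2, fy=701.2, cx=327.8, cy=238.1
Marker side s = 0.147 m; corners in marker frame (Z=0):
  M0 = (-0.0735, +0.0735, 0)
  M1 = (+0.0735, +0.0735, 0)
  M2 = (+0.0735, -0.0735, 0)
  M3 = (-0.0735, -0.0735, 0)
rvec = (-0.2701, -0.7017, 0.0342), |rvec| = θ = 0.75267 rad = 43.125°
Rodrigues: sinθ=0.68359, 1−cosθ=0.27013; R = I + sinθ·[k]× + (1−cosθ)·[k]×²:
    [+0.76466 +0.05931 -0.64170]
    [+0.12144 +0.96466 +0.23387]
    [+0.63289 -0.25675 +0.73043]
t = (0.1363, 0.0367, 0.5080) m
M0: Pc = R·M0+t = (+0.08446, +0.09868, +0.44261); u = 767.2·(+0.08446)/0.44261 + 327.8 = 474.1942, v = 701.2·(+0.09868)/0.44261 + 238.1 = 394.4270
M1: Pc = R·M1+t = (+0.19686, +0.11653, +0.53565); u = 767.2·(+0.19686)/0.53565 + 327.8 = 609.7628, v = 701.2·(+0.11653)/0.53565 + 238.1 = 390.6432
M2: Pc = R·M2+t = (+0.18814, -0.02528, +0.57339); u = 767.2·(+0.18814)/0.57339 + 327.8 = 579.5367, v = 701.2·(-0.02528)/0.57339 + 238.1 = 207.1891
M3: Pc = R·M3+t = (+0.07574, -0.04313, +0.48035); u = 767.2·(+0.07574)/0.48035 + 327.8 = 448.7658, v = 701.2·(-0.04313)/0.48035 + 238.1 = 175.1441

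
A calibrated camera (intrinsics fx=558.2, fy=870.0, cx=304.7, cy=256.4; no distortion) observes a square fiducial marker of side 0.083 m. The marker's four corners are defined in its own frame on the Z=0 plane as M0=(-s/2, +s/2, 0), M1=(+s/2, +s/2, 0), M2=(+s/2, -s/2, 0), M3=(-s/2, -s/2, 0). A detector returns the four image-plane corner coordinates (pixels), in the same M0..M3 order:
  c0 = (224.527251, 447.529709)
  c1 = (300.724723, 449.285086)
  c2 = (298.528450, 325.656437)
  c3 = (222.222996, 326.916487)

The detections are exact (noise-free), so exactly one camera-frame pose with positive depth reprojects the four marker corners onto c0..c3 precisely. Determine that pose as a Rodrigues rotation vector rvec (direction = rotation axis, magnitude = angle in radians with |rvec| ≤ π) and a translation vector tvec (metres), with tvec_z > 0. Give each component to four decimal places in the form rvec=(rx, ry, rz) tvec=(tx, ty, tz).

Intrinsics K: fx=558.2, fy=870.0, cx=304.7, cy=256.4
Marker side s = 0.083 m; corners in marker frame (Z=0):
  M0 = (-0.0415, +0.0415, 0)
  M1 = (+0.0415, +0.0415, 0)
  M2 = (+0.0415, -0.0415, 0)
  M3 = (-0.0415, -0.0415, 0)
Detected image corners:
  c0 = (224.527251, 447.529709) px
  c1 = (300.724723, 449.285086) px
  c2 = (298.528450, 325.656437) px
  c3 = (222.222996, 326.916487) px
Planar DLT: solve 8×8 A·h = b for H (H[2,2]=1):
  H  [+840.88256 +33.87756 +261.03128]
  H  [-112.25094 +1481.12238 +387.41089]
  H  [-0.29755 +0.02584 +1.00000]
B = K⁻¹H; ‖b₁‖=1.695660, ‖b₂‖=1.695660; λ = 2/(‖b₁‖+‖b₂‖) = 0.589741, sign → tz>0 ⇒ λ=+0.589741
r₁ = λ·B[:,0] = (+0.98418,-0.02438,-0.17548); r₂ = λ·B[:,1] = (+0.02747,+0.99951,+0.01524)
r₃ = r₁×r₂ = (+0.17502,-0.01982,+0.98437); SVD([r₁ r₂ r₃]) → R = UVᵀ:
  R  [+0.98418 +0.02747 +0.17502]
  R  [-0.02438 +0.99951 -0.01982]
  R  [-0.17548 +0.01524 +0.98437]
t = (-0.04614, +0.08881, +0.58974) m
tr R = 2.968054; θ = arccos((tr R − 1)/2) = 0.178973 rad = 10.254°
axis k = ((R−Rᵀ)₃₂, (R−Rᵀ)₁₃, (R−Rᵀ)₂₁) / (2 sinθ) = (+0.098475, +0.984427, -0.145625)
rvec = θ·k = (+0.017624, +0.176186, -0.026063)

rvec=(0.0176, 0.1762, -0.0261) tvec=(-0.0461, 0.0888, 0.5897)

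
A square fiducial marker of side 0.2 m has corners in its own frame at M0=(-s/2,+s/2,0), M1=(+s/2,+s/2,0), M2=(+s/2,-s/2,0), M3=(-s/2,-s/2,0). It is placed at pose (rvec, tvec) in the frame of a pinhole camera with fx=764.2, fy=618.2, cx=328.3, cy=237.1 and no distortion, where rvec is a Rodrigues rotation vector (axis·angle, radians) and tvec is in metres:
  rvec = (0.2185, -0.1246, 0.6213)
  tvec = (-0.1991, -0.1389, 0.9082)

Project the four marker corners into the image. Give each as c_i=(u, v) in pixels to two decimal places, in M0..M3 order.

Intrinsics K: fx=764.2, fy=618.2, cx=328.3, cy=237.1
Marker side s = 0.2 m; corners in marker frame (Z=0):
  M0 = (-0.1000, +0.1000, 0)
  M1 = (+0.1000, +0.1000, 0)
  M2 = (+0.1000, -0.1000, 0)
  M3 = (-0.1000, -0.1000, 0)
rvec = (0.2185, -0.1246, 0.6213), |rvec| = θ = 0.67028 rad = 38.404°
Rodrigues: sinθ=0.62121, 1−cosθ=0.21635; R = I + sinθ·[k]× + (1−cosθ)·[k]×²:
    [+0.80664 -0.58892 -0.05010]
    [+0.56270 +0.79112 -0.23978]
    [+0.18085 +0.16522 +0.96953]
t = (-0.1991, -0.1389, 0.9082) m
M0: Pc = R·M0+t = (-0.33866, -0.11606, +0.90664); u = 764.2·(-0.33866)/0.90664 + 328.3 = 42.8488, v = 618.2·(-0.11606)/0.90664 + 237.1 = 157.9647
M1: Pc = R·M1+t = (-0.17733, -0.00352, +0.94281); u = 764.2·(-0.17733)/0.94281 + 328.3 = 184.5649, v = 618.2·(-0.00352)/0.94281 + 237.1 = 234.7934
M2: Pc = R·M2+t = (-0.05954, -0.16174, +0.90976); u = 764.2·(-0.05954)/0.90976 + 328.3 = 278.2828, v = 618.2·(-0.16174)/0.90976 + 237.1 = 127.1934
M3: Pc = R·M3+t = (-0.22087, -0.27428, +0.87359); u = 764.2·(-0.22087)/0.87359 + 328.3 = 135.0864, v = 618.2·(-0.27428)/0.87359 + 237.1 = 43.0035

c0=(42.85, 157.96) c1=(184.56, 234.79) c2=(278.28, 127.19) c3=(135.09, 43.00)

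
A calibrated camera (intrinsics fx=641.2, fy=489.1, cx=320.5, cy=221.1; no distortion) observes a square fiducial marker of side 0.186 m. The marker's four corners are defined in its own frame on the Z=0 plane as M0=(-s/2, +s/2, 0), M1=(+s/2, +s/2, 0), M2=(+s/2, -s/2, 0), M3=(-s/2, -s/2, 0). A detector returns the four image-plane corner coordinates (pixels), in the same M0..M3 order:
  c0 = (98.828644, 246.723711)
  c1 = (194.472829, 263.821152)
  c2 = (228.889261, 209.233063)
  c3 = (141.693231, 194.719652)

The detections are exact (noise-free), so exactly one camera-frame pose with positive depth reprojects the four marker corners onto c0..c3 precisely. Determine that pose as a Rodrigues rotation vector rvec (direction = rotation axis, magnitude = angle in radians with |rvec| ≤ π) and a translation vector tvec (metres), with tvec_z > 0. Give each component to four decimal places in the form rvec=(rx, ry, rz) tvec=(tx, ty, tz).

Intrinsics K: fx=641.2, fy=489.1, cx=320.5, cy=221.1
Marker side s = 0.186 m; corners in marker frame (Z=0):
  M0 = (-0.0930, +0.0930, 0)
  M1 = (+0.0930, +0.0930, 0)
  M2 = (+0.0930, -0.0930, 0)
  M3 = (-0.0930, -0.0930, 0)
Detected image corners:
  c0 = (98.828644, 246.723711) px
  c1 = (194.472829, 263.821152) px
  c2 = (228.889261, 209.233063) px
  c3 = (141.693231, 194.719652) px
Planar DLT: solve 8×8 A·h = b for H (H[2,2]=1):
  H  [+473.65235 -297.48128 +166.51206]
  H  [+61.60296 +163.15413 +227.21362]
  H  [-0.10071 -0.53939 +1.00000]
B = K⁻¹H; ‖b₁‖=0.813708, ‖b₂‖=0.813708; λ = 2/(‖b₁‖+‖b₂‖) = 1.228942, sign → tz>0 ⇒ λ=+1.228942
r₁ = λ·B[:,0] = (+0.96968,+0.21073,-0.12376); r₂ = λ·B[:,1] = (-0.23882,+0.70961,-0.66288)
r₃ = r₁×r₂ = (-0.05187,+0.67234,+0.73842); SVD([r₁ r₂ r₃]) → R = UVᵀ:
  R  [+0.96968 -0.23882 -0.05187]
  R  [+0.21073 +0.70961 +0.67234]
  R  [-0.12376 -0.66288 +0.73842]
t = (-0.29514, +0.01536, +1.22894) m
tr R = 2.417710; θ = arccos((tr R − 1)/2) = 0.782923 rad = 44.858°
axis k = ((R−Rᵀ)₃₂, (R−Rᵀ)₁₃, (R−Rᵀ)₂₁) / (2 sinθ) = (-0.946493, +0.050962, +0.318674)
rvec = θ·k = (-0.741031, +0.039900, +0.249497)

rvec=(-0.7410, 0.0399, 0.2495) tvec=(-0.2951, 0.0154, 1.2289)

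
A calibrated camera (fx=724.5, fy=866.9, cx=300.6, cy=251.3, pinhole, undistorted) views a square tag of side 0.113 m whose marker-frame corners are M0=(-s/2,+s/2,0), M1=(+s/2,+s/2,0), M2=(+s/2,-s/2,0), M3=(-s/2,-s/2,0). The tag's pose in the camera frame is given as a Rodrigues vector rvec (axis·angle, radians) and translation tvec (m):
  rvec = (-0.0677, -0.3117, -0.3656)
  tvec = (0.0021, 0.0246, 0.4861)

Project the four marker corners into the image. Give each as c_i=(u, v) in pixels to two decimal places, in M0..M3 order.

c0=(257.92, 430.14) c1=(405.20, 351.22) c2=(346.24, 169.91) c3=(194.87, 235.03)

Intrinsics K: fx=724.5, fy=866.9, cx=300.6, cy=251.3
Marker side s = 0.113 m; corners in marker frame (Z=0):
  M0 = (-0.0565, +0.0565, 0)
  M1 = (+0.0565, +0.0565, 0)
  M2 = (+0.0565, -0.0565, 0)
  M3 = (-0.0565, -0.0565, 0)
rvec = (-0.0677, -0.3117, -0.3656), |rvec| = θ = 0.48518 rad = 27.799°
Rodrigues: sinθ=0.46637, 1−cosθ=0.11541; R = I + sinθ·[k]× + (1−cosθ)·[k]×²:
    [+0.88684 +0.36177 -0.28748]
    [-0.34108 +0.93222 +0.12094]
    [+0.31175 -0.00921 +0.95012]
t = (0.0021, 0.0246, 0.4861) m
M0: Pc = R·M0+t = (-0.02757, +0.09654, +0.46797); u = 724.5·(-0.02757)/0.46797 + 300.6 = 257.9222, v = 866.9·(+0.09654)/0.46797 + 251.3 = 430.1416
M1: Pc = R·M1+t = (+0.07265, +0.05800, +0.50319); u = 724.5·(+0.07265)/0.50319 + 300.6 = 405.1963, v = 866.9·(+0.05800)/0.50319 + 251.3 = 351.2215
M2: Pc = R·M2+t = (+0.03177, -0.04734, +0.50423); u = 724.5·(+0.03177)/0.50423 + 300.6 = 346.2428, v = 866.9·(-0.04734)/0.50423 + 251.3 = 169.9086
M3: Pc = R·M3+t = (-0.06845, -0.00880, +0.46901); u = 724.5·(-0.06845)/0.46901 + 300.6 = 194.8673, v = 866.9·(-0.00880)/0.46901 + 251.3 = 235.0350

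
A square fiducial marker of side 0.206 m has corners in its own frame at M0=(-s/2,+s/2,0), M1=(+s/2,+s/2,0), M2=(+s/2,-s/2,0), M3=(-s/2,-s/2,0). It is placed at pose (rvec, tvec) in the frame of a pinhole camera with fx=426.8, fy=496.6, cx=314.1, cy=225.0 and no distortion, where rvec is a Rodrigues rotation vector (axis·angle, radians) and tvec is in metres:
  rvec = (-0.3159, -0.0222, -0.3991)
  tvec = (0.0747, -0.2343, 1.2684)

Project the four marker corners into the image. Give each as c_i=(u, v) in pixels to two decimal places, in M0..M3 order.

c0=(320.86, 182.43) c1=(385.80, 151.94) c2=(356.51, 87.05) c3=(294.27, 115.24)

Intrinsics K: fx=426.8, fy=496.6, cx=314.1, cy=225.0
Marker side s = 0.206 m; corners in marker frame (Z=0):
  M0 = (-0.1030, +0.1030, 0)
  M1 = (+0.1030, +0.1030, 0)
  M2 = (+0.1030, -0.1030, 0)
  M3 = (-0.1030, -0.1030, 0)
rvec = (-0.3159, -0.0222, -0.3991), |rvec| = θ = 0.50948 rad = 29.191°
Rodrigues: sinθ=0.48772, 1−cosθ=0.12700; R = I + sinθ·[k]× + (1−cosθ)·[k]×²:
    [+0.92183 +0.38549 +0.04043]
    [-0.37863 +0.87324 +0.30675]
    [+0.08294 -0.29808 +0.95093]
t = (0.0747, -0.2343, 1.2684) m
M0: Pc = R·M0+t = (+0.01946, -0.10536, +1.22916); u = 426.8·(+0.01946)/1.22916 + 314.1 = 320.8561, v = 496.6·(-0.10536)/1.22916 + 225.0 = 182.4337
M1: Pc = R·M1+t = (+0.20935, -0.18335, +1.24624); u = 426.8·(+0.20935)/1.24624 + 314.1 = 385.7972, v = 496.6·(-0.18335)/1.24624 + 225.0 = 151.9371
M2: Pc = R·M2+t = (+0.12994, -0.36324, +1.30764); u = 426.8·(+0.12994)/1.30764 + 314.1 = 356.5118, v = 496.6·(-0.36324)/1.30764 + 225.0 = 87.0526
M3: Pc = R·M3+t = (-0.05995, -0.28525, +1.29056); u = 426.8·(-0.05995)/1.29056 + 314.1 = 294.2728, v = 496.6·(-0.28525)/1.29056 + 225.0 = 115.2392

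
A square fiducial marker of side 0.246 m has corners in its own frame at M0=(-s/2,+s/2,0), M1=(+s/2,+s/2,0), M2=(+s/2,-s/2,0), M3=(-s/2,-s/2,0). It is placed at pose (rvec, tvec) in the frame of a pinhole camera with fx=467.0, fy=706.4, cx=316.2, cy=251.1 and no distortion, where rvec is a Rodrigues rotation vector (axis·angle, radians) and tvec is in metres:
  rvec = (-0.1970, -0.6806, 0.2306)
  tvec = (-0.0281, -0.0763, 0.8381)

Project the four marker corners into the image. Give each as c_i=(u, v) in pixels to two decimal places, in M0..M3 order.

Intrinsics K: fx=467.0, fy=706.4, cx=316.2, cy=251.1
Marker side s = 0.246 m; corners in marker frame (Z=0):
  M0 = (-0.1230, +0.1230, 0)
  M1 = (+0.1230, +0.1230, 0)
  M2 = (+0.1230, -0.1230, 0)
  M3 = (-0.1230, -0.1230, 0)
rvec = (-0.1970, -0.6806, 0.2306), |rvec| = θ = 0.74512 rad = 42.692°
Rodrigues: sinθ=0.67806, 1−cosθ=0.26499; R = I + sinθ·[k]× + (1−cosθ)·[k]×²:
    [+0.75353 -0.14585 -0.64103]
    [+0.27384 +0.95610 +0.10436]
    [+0.59766 -0.25418 +0.76039]
t = (-0.0281, -0.0763, 0.8381) m
M0: Pc = R·M0+t = (-0.13872, +0.00762, +0.73332); u = 467.0·(-0.13872)/0.73332 + 316.2 = 227.8568, v = 706.4·(+0.00762)/0.73332 + 251.1 = 258.4378
M1: Pc = R·M1+t = (+0.04664, +0.07498, +0.88035); u = 467.0·(+0.04664)/0.88035 + 316.2 = 340.9436, v = 706.4·(+0.07498)/0.88035 + 251.1 = 311.2664
M2: Pc = R·M2+t = (+0.08252, -0.16022, +0.94288); u = 467.0·(+0.08252)/0.94288 + 316.2 = 357.0736, v = 706.4·(-0.16022)/0.94288 + 251.1 = 131.0656
M3: Pc = R·M3+t = (-0.10284, -0.22758, +0.79585); u = 467.0·(-0.10284)/0.79585 + 316.2 = 255.8516, v = 706.4·(-0.22758)/0.79585 + 251.1 = 49.0973

c0=(227.86, 258.44) c1=(340.94, 311.27) c2=(357.07, 131.07) c3=(255.85, 49.10)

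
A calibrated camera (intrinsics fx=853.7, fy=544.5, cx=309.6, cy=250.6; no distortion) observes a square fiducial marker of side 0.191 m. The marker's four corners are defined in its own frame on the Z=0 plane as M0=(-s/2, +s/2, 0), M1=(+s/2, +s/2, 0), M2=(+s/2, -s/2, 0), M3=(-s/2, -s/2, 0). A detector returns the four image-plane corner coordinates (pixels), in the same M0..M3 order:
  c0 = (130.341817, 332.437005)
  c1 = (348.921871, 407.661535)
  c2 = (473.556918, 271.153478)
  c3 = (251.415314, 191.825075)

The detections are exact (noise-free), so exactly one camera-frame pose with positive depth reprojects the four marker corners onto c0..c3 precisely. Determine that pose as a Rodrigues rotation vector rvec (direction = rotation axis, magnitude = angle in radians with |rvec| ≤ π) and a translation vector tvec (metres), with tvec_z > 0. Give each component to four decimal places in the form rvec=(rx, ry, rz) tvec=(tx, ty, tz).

Intrinsics K: fx=853.7, fy=544.5, cx=309.6, cy=250.6
Marker side s = 0.191 m; corners in marker frame (Z=0):
  M0 = (-0.0955, +0.0955, 0)
  M1 = (+0.0955, +0.0955, 0)
  M2 = (+0.0955, -0.0955, 0)
  M3 = (-0.0955, -0.0955, 0)
Detected image corners:
  c0 = (130.341817, 332.437005) px
  c1 = (348.921871, 407.661535) px
  c2 = (473.556918, 271.153478) px
  c3 = (251.415314, 191.825075) px
Planar DLT: solve 8×8 A·h = b for H (H[2,2]=1):
  H  [+1178.37917 -604.00213 +301.15931]
  H  [+429.20485 +764.60998 +301.93631]
  H  [+0.08229 +0.13050 +1.00000]
B = K⁻¹H; ‖b₁‖=1.547138, ‖b₂‖=1.547138; λ = 2/(‖b₁‖+‖b₂‖) = 0.646355, sign → tz>0 ⇒ λ=+0.646355
r₁ = λ·B[:,0] = (+0.87289,+0.48501,+0.05319); r₂ = λ·B[:,1] = (-0.48789,+0.86882,+0.08435)
r₃ = r₁×r₂ = (-0.00530,-0.09958,+0.99502); SVD([r₁ r₂ r₃]) → R = UVᵀ:
  R  [+0.87289 -0.48789 -0.00530]
  R  [+0.48501 +0.86882 -0.09958]
  R  [+0.05319 +0.08435 +0.99502]
t = (-0.00639, +0.06094, +0.64635) m
tr R = 2.736723; θ = arccos((tr R − 1)/2) = 0.518908 rad = 29.731°
axis k = ((R−Rᵀ)₃₂, (R−Rᵀ)₁₃, (R−Rᵀ)₂₁) / (2 sinθ) = (+0.185431, -0.058968, +0.980886)
rvec = θ·k = (+0.096222, -0.030599, +0.508990)

rvec=(0.0962, -0.0306, 0.5090) tvec=(-0.0064, 0.0609, 0.6464)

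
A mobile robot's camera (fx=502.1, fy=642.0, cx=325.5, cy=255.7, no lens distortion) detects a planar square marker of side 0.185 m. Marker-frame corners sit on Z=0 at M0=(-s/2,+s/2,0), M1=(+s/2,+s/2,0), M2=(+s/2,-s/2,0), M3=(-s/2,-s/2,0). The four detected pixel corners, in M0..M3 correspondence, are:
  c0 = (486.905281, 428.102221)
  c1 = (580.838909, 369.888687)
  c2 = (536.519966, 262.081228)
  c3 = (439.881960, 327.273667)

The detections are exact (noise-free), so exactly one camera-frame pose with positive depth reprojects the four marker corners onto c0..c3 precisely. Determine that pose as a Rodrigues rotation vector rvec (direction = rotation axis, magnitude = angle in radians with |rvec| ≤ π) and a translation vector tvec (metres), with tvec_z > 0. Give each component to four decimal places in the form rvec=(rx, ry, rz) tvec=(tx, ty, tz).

rvec=(0.2785, 0.1239, -0.5433) tvec=(0.3307, 0.1299, 0.8968)

Intrinsics K: fx=502.1, fy=642.0, cx=325.5, cy=255.7
Marker side s = 0.185 m; corners in marker frame (Z=0):
  M0 = (-0.0925, +0.0925, 0)
  M1 = (+0.0925, +0.0925, 0)
  M2 = (+0.0925, -0.0925, 0)
  M3 = (-0.0925, -0.0925, 0)
Detected image corners:
  c0 = (486.905281, 428.102221) px
  c1 = (580.838909, 369.888687) px
  c2 = (536.519966, 262.081228) px
  c3 = (439.881960, 327.273667) px
Planar DLT: solve 8×8 A·h = b for H (H[2,2]=1):
  H  [+407.03359 +377.10882 +510.64418]
  H  [-406.28432 +651.80745 +348.66696]
  H  [-0.21105 +0.25457 +1.00000]
B = K⁻¹H; ‖b₁‖=1.115089, ‖b₂‖=1.115089; λ = 2/(‖b₁‖+‖b₂‖) = 0.896790, sign → tz>0 ⇒ λ=+0.896790
r₁ = λ·B[:,0] = (+0.84969,-0.49214,-0.18926); r₂ = λ·B[:,1] = (+0.52555,+0.81956,+0.22830)
r₃ = r₁×r₂ = (+0.04276,-0.29345,+0.95502); SVD([r₁ r₂ r₃]) → R = UVᵀ:
  R  [+0.84969 +0.52555 +0.04276]
  R  [-0.49214 +0.81956 -0.29345]
  R  [-0.18926 +0.22830 +0.95502]
t = (+0.33068, +0.12986, +0.89679) m
tr R = 2.624270; θ = arccos((tr R − 1)/2) = 0.622994 rad = 35.695°
axis k = ((R−Rᵀ)₃₂, (R−Rᵀ)₁₃, (R−Rᵀ)₂₁) / (2 sinθ) = (+0.447106, +0.198831, -0.872102)
rvec = θ·k = (+0.278545, +0.123871, -0.543315)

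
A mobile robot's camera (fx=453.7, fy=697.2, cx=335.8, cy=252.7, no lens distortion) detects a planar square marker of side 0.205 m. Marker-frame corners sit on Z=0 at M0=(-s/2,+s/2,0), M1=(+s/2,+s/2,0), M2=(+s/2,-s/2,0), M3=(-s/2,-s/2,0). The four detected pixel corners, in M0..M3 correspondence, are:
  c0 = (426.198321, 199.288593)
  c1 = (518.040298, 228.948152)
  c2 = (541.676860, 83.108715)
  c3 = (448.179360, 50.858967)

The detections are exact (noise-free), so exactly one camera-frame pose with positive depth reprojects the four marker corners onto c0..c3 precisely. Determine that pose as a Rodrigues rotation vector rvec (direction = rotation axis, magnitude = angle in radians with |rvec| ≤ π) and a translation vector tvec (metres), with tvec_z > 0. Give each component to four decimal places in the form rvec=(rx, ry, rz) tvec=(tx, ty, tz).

Intrinsics K: fx=453.7, fy=697.2, cx=335.8, cy=252.7
Marker side s = 0.205 m; corners in marker frame (Z=0):
  M0 = (-0.1025, +0.1025, 0)
  M1 = (+0.1025, +0.1025, 0)
  M2 = (+0.1025, -0.1025, 0)
  M3 = (-0.1025, -0.1025, 0)
Detected image corners:
  c0 = (426.198321, 199.288593) px
  c1 = (518.040298, 228.948152) px
  c2 = (541.676860, 83.108715) px
  c3 = (448.179360, 50.858967) px
Planar DLT: solve 8×8 A·h = b for H (H[2,2]=1):
  H  [+483.05446 -61.51002 +483.70834]
  H  [+159.95716 +732.15764 +141.42929]
  H  [+0.06422 +0.10295 +1.00000]
B = K⁻¹H; ‖b₁‖=1.039837, ‖b₂‖=1.039837; λ = 2/(‖b₁‖+‖b₂‖) = 0.961689, sign → tz>0 ⇒ λ=+0.961689
r₁ = λ·B[:,0] = (+0.97820,+0.19826,+0.06176); r₂ = λ·B[:,1] = (-0.20366,+0.97402,+0.09901)
r₃ = r₁×r₂ = (-0.04052,-0.10943,+0.99317); SVD([r₁ r₂ r₃]) → R = UVᵀ:
  R  [+0.97820 -0.20366 -0.04052]
  R  [+0.19826 +0.97402 -0.10943]
  R  [+0.06176 +0.09901 +0.99317]
t = (+0.31352, -0.15348, +0.96169) m
tr R = 2.945395; θ = arccos((tr R − 1)/2) = 0.234212 rad = 13.419°
axis k = ((R−Rᵀ)₃₂, (R−Rᵀ)₁₃, (R−Rᵀ)₂₁) / (2 sinθ) = (+0.449057, -0.220352, +0.865906)
rvec = θ·k = (+0.105175, -0.051609, +0.202806)

rvec=(0.1052, -0.0516, 0.2028) tvec=(0.3135, -0.1535, 0.9617)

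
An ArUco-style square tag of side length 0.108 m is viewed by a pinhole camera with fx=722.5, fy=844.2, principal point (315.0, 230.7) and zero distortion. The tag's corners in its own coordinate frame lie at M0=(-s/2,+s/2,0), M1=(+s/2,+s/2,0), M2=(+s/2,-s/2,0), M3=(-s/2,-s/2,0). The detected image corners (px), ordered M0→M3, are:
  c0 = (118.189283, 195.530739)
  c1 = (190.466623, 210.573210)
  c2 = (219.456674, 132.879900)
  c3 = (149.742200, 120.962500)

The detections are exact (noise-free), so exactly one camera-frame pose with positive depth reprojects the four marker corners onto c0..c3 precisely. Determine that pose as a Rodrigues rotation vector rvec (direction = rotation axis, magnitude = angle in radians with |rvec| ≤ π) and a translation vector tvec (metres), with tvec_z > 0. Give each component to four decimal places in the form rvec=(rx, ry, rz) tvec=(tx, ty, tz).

Intrinsics K: fx=722.5, fy=844.2, cx=315.0, cy=230.7
Marker side s = 0.108 m; corners in marker frame (Z=0):
  M0 = (-0.0540, +0.0540, 0)
  M1 = (+0.0540, +0.0540, 0)
  M2 = (+0.0540, -0.0540, 0)
  M3 = (-0.0540, -0.0540, 0)
Detected image corners:
  c0 = (118.189283, 195.530739) px
  c1 = (190.466623, 210.573210) px
  c2 = (219.456674, 132.879900) px
  c3 = (149.742200, 120.962500) px
Planar DLT: solve 8×8 A·h = b for H (H[2,2]=1):
  H  [+606.51066 -358.68490 +169.26892]
  H  [+75.22635 +628.54531 +163.92943]
  H  [-0.29837 -0.46147 +1.00000]
B = K⁻¹H; ‖b₁‖=1.028673, ‖b₂‖=1.028673; λ = 2/(‖b₁‖+‖b₂‖) = 0.972126, sign → tz>0 ⇒ λ=+0.972126
r₁ = λ·B[:,0] = (+0.94252,+0.16589,-0.29006); r₂ = λ·B[:,1] = (-0.28703,+0.84639,-0.44861)
r₃ = r₁×r₂ = (+0.17108,+0.50607,+0.84535); SVD([r₁ r₂ r₃]) → R = UVᵀ:
  R  [+0.94252 -0.28703 +0.17108]
  R  [+0.16589 +0.84639 +0.50607]
  R  [-0.29006 -0.44861 +0.84535]
t = (-0.19608, -0.07689, +0.97213) m
tr R = 2.634260; θ = arccos((tr R − 1)/2) = 0.614381 rad = 35.201°
axis k = ((R−Rᵀ)₃₂, (R−Rᵀ)₁₃, (R−Rᵀ)₂₁) / (2 sinθ) = (-0.828064, +0.399975, +0.392848)
rvec = θ·k = (-0.508747, +0.245737, +0.241358)

rvec=(-0.5087, 0.2457, 0.2414) tvec=(-0.1961, -0.0769, 0.9721)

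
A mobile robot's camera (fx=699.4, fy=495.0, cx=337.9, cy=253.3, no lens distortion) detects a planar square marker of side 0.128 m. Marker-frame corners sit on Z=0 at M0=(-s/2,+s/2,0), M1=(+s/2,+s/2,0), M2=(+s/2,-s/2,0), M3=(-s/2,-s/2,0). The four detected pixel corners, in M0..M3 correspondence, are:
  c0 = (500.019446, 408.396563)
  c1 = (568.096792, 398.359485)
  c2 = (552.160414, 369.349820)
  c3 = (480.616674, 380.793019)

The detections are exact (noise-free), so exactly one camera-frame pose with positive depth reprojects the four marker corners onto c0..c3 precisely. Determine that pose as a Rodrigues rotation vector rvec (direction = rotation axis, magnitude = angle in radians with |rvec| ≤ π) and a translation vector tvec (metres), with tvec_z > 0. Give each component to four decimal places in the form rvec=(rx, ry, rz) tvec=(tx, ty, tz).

Intrinsics K: fx=699.4, fy=495.0, cx=337.9, cy=253.3
Marker side s = 0.128 m; corners in marker frame (Z=0):
  M0 = (-0.0640, +0.0640, 0)
  M1 = (+0.0640, +0.0640, 0)
  M2 = (+0.0640, -0.0640, 0)
  M3 = (-0.0640, -0.0640, 0)
Detected image corners:
  c0 = (500.019446, 408.396563) px
  c1 = (568.096792, 398.359485) px
  c2 = (552.160414, 369.349820) px
  c3 = (480.616674, 380.793019) px
Planar DLT: solve 8×8 A·h = b for H (H[2,2]=1):
  H  [+429.57212 +371.19922 +524.98313]
  H  [-169.29876 +393.71048 +389.70204]
  H  [-0.21979 +0.44355 +1.00000]
B = K⁻¹H; ‖b₁‖=0.787374, ‖b₂‖=0.787374; λ = 2/(‖b₁‖+‖b₂‖) = 1.270045, sign → tz>0 ⇒ λ=+1.270045
r₁ = λ·B[:,0] = (+0.91492,-0.29154,-0.27914); r₂ = λ·B[:,1] = (+0.40190,+0.72189,+0.56333)
r₃ = r₁×r₂ = (+0.03728,-0.62760,+0.77765); SVD([r₁ r₂ r₃]) → R = UVᵀ:
  R  [+0.91492 +0.40190 +0.03728]
  R  [-0.29154 +0.72189 -0.62760]
  R  [-0.27914 +0.56333 +0.77765]
t = (+0.33973, +0.34997, +1.27004) m
tr R = 2.414465; θ = arccos((tr R − 1)/2) = 0.785221 rad = 44.990°
axis k = ((R−Rᵀ)₃₂, (R−Rᵀ)₁₃, (R−Rᵀ)₂₁) / (2 sinθ) = (+0.842264, +0.223783, -0.490421)
rvec = θ·k = (+0.661363, +0.175719, -0.385088)

rvec=(0.6614, 0.1757, -0.3851) tvec=(0.3397, 0.3500, 1.2700)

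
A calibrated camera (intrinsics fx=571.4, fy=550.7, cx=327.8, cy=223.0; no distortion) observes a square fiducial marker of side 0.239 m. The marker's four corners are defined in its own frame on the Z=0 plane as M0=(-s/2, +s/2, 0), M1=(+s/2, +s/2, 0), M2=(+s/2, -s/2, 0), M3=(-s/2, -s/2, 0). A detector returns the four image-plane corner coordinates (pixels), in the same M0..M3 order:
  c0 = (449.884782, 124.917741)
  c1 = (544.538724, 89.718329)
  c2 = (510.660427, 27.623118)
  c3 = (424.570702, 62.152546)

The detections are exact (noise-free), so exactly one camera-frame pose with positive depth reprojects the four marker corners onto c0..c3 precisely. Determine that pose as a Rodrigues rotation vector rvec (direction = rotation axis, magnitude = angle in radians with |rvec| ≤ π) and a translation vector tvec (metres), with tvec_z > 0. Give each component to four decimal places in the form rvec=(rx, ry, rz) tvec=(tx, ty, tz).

rvec=(-0.5085, 0.3102, -0.2760) tvec=(0.3964, -0.3971, 1.4787)

Intrinsics K: fx=571.4, fy=550.7, cx=327.8, cy=223.0
Marker side s = 0.239 m; corners in marker frame (Z=0):
  M0 = (-0.1195, +0.1195, 0)
  M1 = (+0.1195, +0.1195, 0)
  M2 = (+0.1195, -0.1195, 0)
  M3 = (-0.1195, -0.1195, 0)
Detected image corners:
  c0 = (449.884782, 124.917741) px
  c1 = (544.538724, 89.718329) px
  c2 = (510.660427, 27.623118) px
  c3 = (424.570702, 62.152546) px
Planar DLT: solve 8×8 A·h = b for H (H[2,2]=1):
  H  [+305.38638 -44.19144 +480.99307]
  H  [-157.17541 +234.78296 +75.11706]
  H  [-0.14924 -0.34764 +1.00000]
B = K⁻¹H; ‖b₁‖=0.676292, ‖b₂‖=0.676292; λ = 2/(‖b₁‖+‖b₂‖) = 1.478652, sign → tz>0 ⇒ λ=+1.478652
r₁ = λ·B[:,0] = (+0.91686,-0.33266,-0.22067); r₂ = λ·B[:,1] = (+0.18053,+0.83856,-0.51404)
r₃ = r₁×r₂ = (+0.35605,+0.43146,+0.82890); SVD([r₁ r₂ r₃]) → R = UVᵀ:
  R  [+0.91686 +0.18053 +0.35605]
  R  [-0.33266 +0.83856 +0.43146]
  R  [-0.22067 -0.51404 +0.82890]
t = (+0.39643, -0.39707, +1.47865) m
tr R = 2.584317; θ = arccos((tr R − 1)/2) = 0.656459 rad = 37.612°
axis k = ((R−Rᵀ)₃₂, (R−Rᵀ)₁₃, (R−Rᵀ)₂₁) / (2 sinθ) = (-0.774598, +0.472473, -0.420437)
rvec = θ·k = (-0.508492, +0.310159, -0.276000)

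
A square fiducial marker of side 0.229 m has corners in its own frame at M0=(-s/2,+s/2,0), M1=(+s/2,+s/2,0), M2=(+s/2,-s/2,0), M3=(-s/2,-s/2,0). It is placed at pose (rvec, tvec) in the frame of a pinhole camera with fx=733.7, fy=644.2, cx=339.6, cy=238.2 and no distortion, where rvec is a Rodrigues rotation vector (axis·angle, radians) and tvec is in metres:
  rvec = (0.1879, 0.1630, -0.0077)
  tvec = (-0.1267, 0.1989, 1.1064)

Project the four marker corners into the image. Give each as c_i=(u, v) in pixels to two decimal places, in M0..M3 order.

Intrinsics K: fx=733.7, fy=644.2, cx=339.6, cy=238.2
Marker side s = 0.229 m; corners in marker frame (Z=0):
  M0 = (-0.1145, +0.1145, 0)
  M1 = (+0.1145, +0.1145, 0)
  M2 = (+0.1145, -0.1145, 0)
  M3 = (-0.1145, -0.1145, 0)
rvec = (0.1879, 0.1630, -0.0077), |rvec| = θ = 0.24887 rad = 14.259°
Rodrigues: sinθ=0.24631, 1−cosθ=0.03081; R = I + sinθ·[k]× + (1−cosθ)·[k]×²:
    [+0.98675 +0.02286 +0.16060]
    [+0.00761 +0.98241 -0.18659]
    [-0.16204 +0.18534 +0.96922]
t = (-0.1267, 0.1989, 1.1064) m
M0: Pc = R·M0+t = (-0.23707, +0.31051, +1.14618); u = 733.7·(-0.23707)/1.14618 + 339.6 = 187.8470, v = 644.2·(+0.31051)/1.14618 + 238.2 = 412.7222
M1: Pc = R·M1+t = (-0.01110, +0.31226, +1.10907); u = 733.7·(-0.01110)/1.10907 + 339.6 = 332.2571, v = 644.2·(+0.31226)/1.10907 + 238.2 = 419.5742
M2: Pc = R·M2+t = (-0.01633, +0.08729, +1.06662); u = 733.7·(-0.01633)/1.06662 + 339.6 = 328.3646, v = 644.2·(+0.08729)/1.06662 + 238.2 = 290.9174
M3: Pc = R·M3+t = (-0.24230, +0.08554, +1.10373); u = 733.7·(-0.24230)/1.10373 + 339.6 = 178.5321, v = 644.2·(+0.08554)/1.10373 + 238.2 = 288.1274

c0=(187.85, 412.72) c1=(332.26, 419.57) c2=(328.36, 290.92) c3=(178.53, 288.13)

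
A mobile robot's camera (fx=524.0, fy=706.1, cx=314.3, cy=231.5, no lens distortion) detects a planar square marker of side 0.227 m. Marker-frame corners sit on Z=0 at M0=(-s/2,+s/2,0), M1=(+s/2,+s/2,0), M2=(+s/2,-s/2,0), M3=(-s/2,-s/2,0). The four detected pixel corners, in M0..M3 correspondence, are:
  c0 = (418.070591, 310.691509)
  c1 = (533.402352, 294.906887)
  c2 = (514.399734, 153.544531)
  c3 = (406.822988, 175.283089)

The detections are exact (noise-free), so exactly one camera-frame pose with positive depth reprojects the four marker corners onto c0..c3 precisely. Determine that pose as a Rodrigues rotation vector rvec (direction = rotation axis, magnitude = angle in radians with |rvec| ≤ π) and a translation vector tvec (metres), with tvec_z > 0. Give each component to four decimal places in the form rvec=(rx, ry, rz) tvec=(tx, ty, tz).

Intrinsics K: fx=524.0, fy=706.1, cx=314.3, cy=231.5
Marker side s = 0.227 m; corners in marker frame (Z=0):
  M0 = (-0.1135, +0.1135, 0)
  M1 = (+0.1135, +0.1135, 0)
  M2 = (+0.1135, -0.1135, 0)
  M3 = (-0.1135, -0.1135, 0)
Detected image corners:
  c0 = (418.070591, 310.691509) px
  c1 = (533.402352, 294.906887) px
  c2 = (514.399734, 153.544531) px
  c3 = (406.822988, 175.283089) px
Planar DLT: solve 8×8 A·h = b for H (H[2,2]=1):
  H  [+384.21715 -62.89761 +466.50200]
  H  [-136.06966 +544.87791 +231.68272]
  H  [-0.22692 -0.27573 +1.00000]
B = K⁻¹H; ‖b₁‖=0.906228, ‖b₂‖=0.906228; λ = 2/(‖b₁‖+‖b₂‖) = 1.103475, sign → tz>0 ⇒ λ=+1.103475
r₁ = λ·B[:,0] = (+0.95930,-0.13055,-0.25040); r₂ = λ·B[:,1] = (+0.05004,+0.95127,-0.30426)
r₃ = r₁×r₂ = (+0.27792,+0.27934,+0.91909); SVD([r₁ r₂ r₃]) → R = UVᵀ:
  R  [+0.95930 +0.05004 +0.27792]
  R  [-0.13055 +0.95127 +0.27934]
  R  [-0.25040 -0.30426 +0.91909]
t = (+0.32052, +0.00029, +1.10348) m
tr R = 2.829667; θ = arccos((tr R − 1)/2) = 0.415701 rad = 23.818°
axis k = ((R−Rᵀ)₃₂, (R−Rᵀ)₁₃, (R−Rᵀ)₂₁) / (2 sinθ) = (-0.722581, +0.654125, -0.223601)
rvec = θ·k = (-0.300378, +0.271921, -0.092951)

rvec=(-0.3004, 0.2719, -0.0930) tvec=(0.3205, 0.0003, 1.1035)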